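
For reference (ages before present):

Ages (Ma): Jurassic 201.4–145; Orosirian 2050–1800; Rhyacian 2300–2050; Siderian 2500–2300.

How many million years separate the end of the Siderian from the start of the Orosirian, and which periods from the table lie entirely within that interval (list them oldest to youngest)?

250 million years; Rhyacian

End of Siderian = 2300 Ma; start of Orosirian = 2050 Ma.
Gap = 2300 − 2050 = 250 Myr.
Periods wholly inside 2300–2050 Ma: Rhyacian (2300–2050).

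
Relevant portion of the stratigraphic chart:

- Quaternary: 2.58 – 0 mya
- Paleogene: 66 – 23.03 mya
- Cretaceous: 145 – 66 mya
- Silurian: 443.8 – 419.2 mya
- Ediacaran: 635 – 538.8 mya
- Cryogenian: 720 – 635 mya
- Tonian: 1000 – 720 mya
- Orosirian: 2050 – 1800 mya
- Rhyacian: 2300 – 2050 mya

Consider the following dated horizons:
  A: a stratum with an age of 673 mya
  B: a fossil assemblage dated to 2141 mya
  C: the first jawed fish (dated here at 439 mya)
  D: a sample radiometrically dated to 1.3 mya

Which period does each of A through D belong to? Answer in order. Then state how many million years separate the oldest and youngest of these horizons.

A — Cryogenian; B — Rhyacian; C — Silurian; D — Quaternary; span 2139.7 million years

Match each age against the start–end ranges in the excerpt: A = 673 Ma → Cryogenian (720–635); B = 2141 Ma → Rhyacian (2300–2050); C = 439 Ma → Silurian (443.8–419.2); D = 1.3 Ma → Quaternary (2.58–0).
The largest age is 2141 Ma and the smallest is 1.3 Ma; their difference is 2139.7 Myr.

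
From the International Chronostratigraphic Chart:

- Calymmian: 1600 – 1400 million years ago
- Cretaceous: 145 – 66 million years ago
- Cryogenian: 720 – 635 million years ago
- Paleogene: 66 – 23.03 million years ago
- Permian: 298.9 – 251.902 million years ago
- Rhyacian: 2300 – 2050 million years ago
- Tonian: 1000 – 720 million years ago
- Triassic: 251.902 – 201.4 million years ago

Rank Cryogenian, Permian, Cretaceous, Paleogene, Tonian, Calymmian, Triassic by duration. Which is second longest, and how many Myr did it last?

Durations: Cryogenian 85; Permian 46.998; Cretaceous 79; Paleogene 42.97; Tonian 280; Calymmian 200; Triassic 50.502 Myr.
Sorted longest-first: Tonian (280), Calymmian (200), Cryogenian (85), Cretaceous (79), Triassic (50.502), Permian (46.998), Paleogene (42.97).
The second longest is Calymmian at 200 Myr.

Calymmian, 200 million years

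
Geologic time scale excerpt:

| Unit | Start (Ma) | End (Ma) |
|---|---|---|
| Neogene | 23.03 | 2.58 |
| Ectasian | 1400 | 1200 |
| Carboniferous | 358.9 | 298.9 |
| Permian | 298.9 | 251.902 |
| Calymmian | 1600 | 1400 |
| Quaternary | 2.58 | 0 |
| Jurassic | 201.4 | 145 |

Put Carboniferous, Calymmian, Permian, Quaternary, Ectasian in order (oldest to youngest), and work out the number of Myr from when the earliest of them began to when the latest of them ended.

Start ages (Ma): Calymmian 1600, Ectasian 1400, Carboniferous 358.9, Permian 298.9, Quaternary 2.58.
Ordered oldest to youngest: Calymmian, Ectasian, Carboniferous, Permian, Quaternary.
Span = 1600 − 0 = 1600 Myr.

Calymmian, Ectasian, Carboniferous, Permian, Quaternary; total span 1600 Myr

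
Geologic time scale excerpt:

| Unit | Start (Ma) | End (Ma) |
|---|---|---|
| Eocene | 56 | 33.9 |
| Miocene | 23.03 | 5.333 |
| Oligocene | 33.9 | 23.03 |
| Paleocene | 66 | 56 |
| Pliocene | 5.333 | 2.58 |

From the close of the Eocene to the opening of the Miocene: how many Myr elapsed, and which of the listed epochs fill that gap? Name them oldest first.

The Eocene closes at 33.9 Ma and the Miocene opens at 23.03 Ma, so the interval is 33.9 − 23.03 = 10.87 Myr.
An epoch fits inside if it starts at or after 33.9 Ma and ends at or before 23.03 Ma; oldest first that gives Oligocene.

10.87 million years; Oligocene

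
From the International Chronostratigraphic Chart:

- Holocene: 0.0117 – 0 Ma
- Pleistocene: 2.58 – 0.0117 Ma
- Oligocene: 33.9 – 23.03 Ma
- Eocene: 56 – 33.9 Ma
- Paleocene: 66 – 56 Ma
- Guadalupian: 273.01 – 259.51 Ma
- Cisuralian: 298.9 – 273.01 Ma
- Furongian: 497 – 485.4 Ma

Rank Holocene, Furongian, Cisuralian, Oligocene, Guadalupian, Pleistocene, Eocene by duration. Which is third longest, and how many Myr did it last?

Guadalupian, 13.5 million years

Durations: Holocene 0.0117; Furongian 11.6; Cisuralian 25.89; Oligocene 10.87; Guadalupian 13.5; Pleistocene 2.5683; Eocene 22.1 Myr.
Sorted longest-first: Cisuralian (25.89), Eocene (22.1), Guadalupian (13.5), Furongian (11.6), Oligocene (10.87), Pleistocene (2.5683), Holocene (0.0117).
The third longest is Guadalupian at 13.5 Myr.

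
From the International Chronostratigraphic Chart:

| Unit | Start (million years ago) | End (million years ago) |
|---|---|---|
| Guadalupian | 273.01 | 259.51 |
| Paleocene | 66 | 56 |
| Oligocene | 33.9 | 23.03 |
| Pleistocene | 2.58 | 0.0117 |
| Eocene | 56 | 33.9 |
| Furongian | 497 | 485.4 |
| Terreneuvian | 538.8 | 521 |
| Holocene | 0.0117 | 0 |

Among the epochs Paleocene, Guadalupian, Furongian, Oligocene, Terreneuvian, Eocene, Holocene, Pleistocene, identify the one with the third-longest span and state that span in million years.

Guadalupian, 13.5 million years

Durations: Paleocene 10; Guadalupian 13.5; Furongian 11.6; Oligocene 10.87; Terreneuvian 17.8; Eocene 22.1; Holocene 0.0117; Pleistocene 2.5683 Myr.
Sorted longest-first: Eocene (22.1), Terreneuvian (17.8), Guadalupian (13.5), Furongian (11.6), Oligocene (10.87), Paleocene (10), Pleistocene (2.5683), Holocene (0.0117).
The third longest is Guadalupian at 13.5 Myr.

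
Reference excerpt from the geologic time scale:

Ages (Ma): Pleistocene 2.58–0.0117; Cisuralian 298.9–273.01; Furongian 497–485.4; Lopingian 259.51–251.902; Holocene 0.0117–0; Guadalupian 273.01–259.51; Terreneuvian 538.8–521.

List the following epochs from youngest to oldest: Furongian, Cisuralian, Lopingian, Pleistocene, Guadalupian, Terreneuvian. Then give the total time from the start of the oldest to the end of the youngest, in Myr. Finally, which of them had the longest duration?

From the excerpt: Furongian 497–485.4; Cisuralian 298.9–273.01; Lopingian 259.51–251.902; Pleistocene 2.58–0.0117; Guadalupian 273.01–259.51; Terreneuvian 538.8–521 (Ma).
Larger Ma is earlier, so the oldest is Terreneuvian and the youngest is Pleistocene; youngest to oldest: Pleistocene, Lopingian, Guadalupian, Cisuralian, Furongian, Terreneuvian.
Oldest start 538.8 minus youngest end 0.0117 gives 538.7883 Myr overall.
Individual lengths (start − end): Furongian 11.6; Pleistocene 2.5683; Guadalupian 13.5; Cisuralian 25.89; Lopingian 7.608; Terreneuvian 17.8. The largest is Cisuralian at 25.89 Myr.

Pleistocene, Lopingian, Guadalupian, Cisuralian, Furongian, Terreneuvian; total span 538.7883 Myr; longest is Cisuralian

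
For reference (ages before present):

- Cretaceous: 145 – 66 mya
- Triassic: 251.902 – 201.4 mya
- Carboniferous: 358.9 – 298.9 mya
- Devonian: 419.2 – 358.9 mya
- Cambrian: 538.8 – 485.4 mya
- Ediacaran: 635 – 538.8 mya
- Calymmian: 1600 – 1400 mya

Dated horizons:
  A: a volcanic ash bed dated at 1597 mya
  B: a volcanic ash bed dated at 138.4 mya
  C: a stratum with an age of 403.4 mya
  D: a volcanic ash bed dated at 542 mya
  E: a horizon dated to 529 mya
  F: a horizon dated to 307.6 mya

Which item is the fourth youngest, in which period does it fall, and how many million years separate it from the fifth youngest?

E, in the Cambrian; 13 million years to D

Sorted youngest-first by Ma: B (138.4), F (307.6), C (403.4), E (529), D (542), A (1597).
The fourth youngest is E at 529 Ma, which lies in 538.8–485.4 Ma: the Cambrian.
The fifth youngest is D at 542 Ma; separation = |529 − 542| = 13 Myr.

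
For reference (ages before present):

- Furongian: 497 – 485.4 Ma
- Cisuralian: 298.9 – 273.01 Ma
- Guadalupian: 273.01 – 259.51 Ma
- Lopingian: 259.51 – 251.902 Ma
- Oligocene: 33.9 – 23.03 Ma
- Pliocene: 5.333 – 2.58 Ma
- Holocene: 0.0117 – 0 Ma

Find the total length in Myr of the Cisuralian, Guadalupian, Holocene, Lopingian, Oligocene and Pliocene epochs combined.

60.6327 million years

Duration is start − end for each: (298.9 − 273.01) + (273.01 − 259.51) + (0.0117 − 0) + (259.51 − 251.902) + (33.9 − 23.03) + (5.333 − 2.58).
That is 25.89 + 13.5 + 0.0117 + 7.608 + 10.87 + 2.753, which totals 60.6327 million years.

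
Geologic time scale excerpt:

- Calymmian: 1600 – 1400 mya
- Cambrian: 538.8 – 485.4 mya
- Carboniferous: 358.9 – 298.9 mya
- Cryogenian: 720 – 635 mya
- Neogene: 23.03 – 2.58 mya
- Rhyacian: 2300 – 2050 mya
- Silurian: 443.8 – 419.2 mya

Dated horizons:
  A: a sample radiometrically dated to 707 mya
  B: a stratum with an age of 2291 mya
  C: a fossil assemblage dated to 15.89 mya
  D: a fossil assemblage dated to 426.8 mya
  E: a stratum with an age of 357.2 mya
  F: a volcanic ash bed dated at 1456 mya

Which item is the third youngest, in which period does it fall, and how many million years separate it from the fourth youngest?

Sorted youngest-first by Ma: C (15.89), E (357.2), D (426.8), A (707), F (1456), B (2291).
The third youngest is D at 426.8 Ma, which lies in 443.8–419.2 Ma: the Silurian.
The fourth youngest is A at 707 Ma; separation = |426.8 − 707| = 280.2 Myr.

D, in the Silurian; 280.2 million years to A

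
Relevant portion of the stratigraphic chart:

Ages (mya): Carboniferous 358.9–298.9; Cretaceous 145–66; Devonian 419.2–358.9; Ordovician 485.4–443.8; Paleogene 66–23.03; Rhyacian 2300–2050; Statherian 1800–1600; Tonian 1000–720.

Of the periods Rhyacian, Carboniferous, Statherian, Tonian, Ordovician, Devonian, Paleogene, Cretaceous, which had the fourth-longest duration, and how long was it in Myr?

Cretaceous, 79 million years

Start − end for each: Rhyacian 2300 − 2050 = 250; Carboniferous 358.9 − 298.9 = 60; Statherian 1800 − 1600 = 200; Tonian 1000 − 720 = 280; Ordovician 485.4 − 443.8 = 41.6; Devonian 419.2 − 358.9 = 60.3; Paleogene 66 − 23.03 = 42.97; Cretaceous 145 − 66 = 79.
Ranking these from longest: Tonian > Rhyacian > Statherian > Cretaceous > Devonian > Carboniferous > Paleogene > Ordovician.
Position 4 in that ranking is Cretaceous, which lasted 79 Myr.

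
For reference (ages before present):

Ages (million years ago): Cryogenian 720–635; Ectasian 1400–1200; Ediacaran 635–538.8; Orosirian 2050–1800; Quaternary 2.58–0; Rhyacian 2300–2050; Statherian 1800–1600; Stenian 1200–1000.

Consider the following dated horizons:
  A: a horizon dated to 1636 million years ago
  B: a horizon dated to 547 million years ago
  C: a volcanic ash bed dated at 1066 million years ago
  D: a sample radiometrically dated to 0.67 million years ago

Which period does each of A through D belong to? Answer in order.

A: 1636 Ma lies in 1800–1600 Ma, so Statherian.
B: 547 Ma lies in 635–538.8 Ma, so Ediacaran.
C: 1066 Ma lies in 1200–1000 Ma, so Stenian.
D: 0.67 Ma lies in 2.58–0 Ma, so Quaternary.

A — Statherian; B — Ediacaran; C — Stenian; D — Quaternary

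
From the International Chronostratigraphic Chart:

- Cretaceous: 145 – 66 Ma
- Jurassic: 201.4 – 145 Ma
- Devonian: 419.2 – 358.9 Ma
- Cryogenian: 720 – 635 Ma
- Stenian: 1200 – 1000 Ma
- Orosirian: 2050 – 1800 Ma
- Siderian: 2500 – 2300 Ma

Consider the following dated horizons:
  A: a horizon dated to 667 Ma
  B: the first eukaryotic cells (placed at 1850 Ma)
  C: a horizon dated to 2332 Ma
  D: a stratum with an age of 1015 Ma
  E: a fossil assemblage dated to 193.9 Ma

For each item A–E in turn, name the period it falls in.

Match each age against the start–end ranges in the excerpt: A = 667 Ma → Cryogenian (720–635); B = 1850 Ma → Orosirian (2050–1800); C = 2332 Ma → Siderian (2500–2300); D = 1015 Ma → Stenian (1200–1000); E = 193.9 Ma → Jurassic (201.4–145).

A — Cryogenian; B — Orosirian; C — Siderian; D — Stenian; E — Jurassic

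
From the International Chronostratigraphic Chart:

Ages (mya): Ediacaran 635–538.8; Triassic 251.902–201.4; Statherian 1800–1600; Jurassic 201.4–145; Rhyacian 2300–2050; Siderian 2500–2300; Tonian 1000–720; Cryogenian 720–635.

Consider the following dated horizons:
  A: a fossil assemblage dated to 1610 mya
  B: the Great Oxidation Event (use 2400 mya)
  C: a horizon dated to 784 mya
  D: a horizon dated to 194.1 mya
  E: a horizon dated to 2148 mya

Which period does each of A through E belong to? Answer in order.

A: 1610 Ma lies in 1800–1600 Ma, so Statherian.
B: 2400 Ma lies in 2500–2300 Ma, so Siderian.
C: 784 Ma lies in 1000–720 Ma, so Tonian.
D: 194.1 Ma lies in 201.4–145 Ma, so Jurassic.
E: 2148 Ma lies in 2300–2050 Ma, so Rhyacian.

A — Statherian; B — Siderian; C — Tonian; D — Jurassic; E — Rhyacian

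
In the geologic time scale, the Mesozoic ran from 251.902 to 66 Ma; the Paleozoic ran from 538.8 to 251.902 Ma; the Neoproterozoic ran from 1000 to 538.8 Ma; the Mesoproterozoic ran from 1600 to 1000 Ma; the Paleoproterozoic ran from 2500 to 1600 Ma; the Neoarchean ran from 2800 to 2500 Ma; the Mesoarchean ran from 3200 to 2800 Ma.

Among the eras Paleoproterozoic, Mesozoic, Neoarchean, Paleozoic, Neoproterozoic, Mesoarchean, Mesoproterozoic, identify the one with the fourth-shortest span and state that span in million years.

Mesoarchean, 400 million years

Start − end for each: Paleoproterozoic 2500 − 1600 = 900; Mesozoic 251.902 − 66 = 185.902; Neoarchean 2800 − 2500 = 300; Paleozoic 538.8 − 251.902 = 286.898; Neoproterozoic 1000 − 538.8 = 461.2; Mesoarchean 3200 − 2800 = 400; Mesoproterozoic 1600 − 1000 = 600.
Ranking these from shortest: Mesozoic < Paleozoic < Neoarchean < Mesoarchean < Neoproterozoic < Mesoproterozoic < Paleoproterozoic.
Position 4 in that ranking is Mesoarchean, which lasted 400 Myr.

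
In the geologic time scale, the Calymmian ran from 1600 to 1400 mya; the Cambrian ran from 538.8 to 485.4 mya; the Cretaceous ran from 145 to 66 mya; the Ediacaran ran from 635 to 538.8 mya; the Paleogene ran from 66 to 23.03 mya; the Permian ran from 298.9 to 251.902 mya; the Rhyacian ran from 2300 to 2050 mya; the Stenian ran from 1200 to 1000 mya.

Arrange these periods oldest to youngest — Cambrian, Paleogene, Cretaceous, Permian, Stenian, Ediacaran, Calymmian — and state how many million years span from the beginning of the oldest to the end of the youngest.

From the excerpt: Cambrian 538.8–485.4; Paleogene 66–23.03; Cretaceous 145–66; Permian 298.9–251.902; Stenian 1200–1000; Ediacaran 635–538.8; Calymmian 1600–1400 (Ma).
Larger Ma is earlier, so the oldest is Calymmian and the youngest is Paleogene; oldest to youngest: Calymmian, Stenian, Ediacaran, Cambrian, Permian, Cretaceous, Paleogene.
Oldest start 1600 minus youngest end 23.03 gives 1576.97 Myr overall.

Calymmian, Stenian, Ediacaran, Cambrian, Permian, Cretaceous, Paleogene; total span 1576.97 Myr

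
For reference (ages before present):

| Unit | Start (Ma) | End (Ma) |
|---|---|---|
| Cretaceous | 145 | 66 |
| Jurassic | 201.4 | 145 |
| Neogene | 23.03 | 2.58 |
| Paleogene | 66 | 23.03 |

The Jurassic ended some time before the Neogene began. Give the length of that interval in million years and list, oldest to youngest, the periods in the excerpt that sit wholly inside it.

121.97 million years; Cretaceous, Paleogene

End of Jurassic = 145 Ma; start of Neogene = 23.03 Ma.
Gap = 145 − 23.03 = 121.97 Myr.
Periods wholly inside 145–23.03 Ma: Cretaceous (145–66), Paleogene (66–23.03).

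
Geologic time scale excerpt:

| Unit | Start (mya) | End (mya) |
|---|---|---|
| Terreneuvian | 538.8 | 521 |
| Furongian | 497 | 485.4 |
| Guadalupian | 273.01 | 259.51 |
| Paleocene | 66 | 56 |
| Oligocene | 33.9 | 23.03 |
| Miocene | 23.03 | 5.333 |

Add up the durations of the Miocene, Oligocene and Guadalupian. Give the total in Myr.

Duration is start − end for each: (23.03 − 5.333) + (33.9 − 23.03) + (273.01 − 259.51).
That is 17.697 + 10.87 + 13.5, which totals 42.067 million years.

42.067 million years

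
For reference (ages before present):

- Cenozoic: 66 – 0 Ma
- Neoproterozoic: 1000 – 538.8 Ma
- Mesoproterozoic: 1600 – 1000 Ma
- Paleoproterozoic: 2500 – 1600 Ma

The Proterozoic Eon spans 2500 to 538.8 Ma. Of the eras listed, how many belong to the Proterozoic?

3

Eras inside 2500–538.8 Ma: Paleoproterozoic, Mesoproterozoic, Neoproterozoic — 3 in total.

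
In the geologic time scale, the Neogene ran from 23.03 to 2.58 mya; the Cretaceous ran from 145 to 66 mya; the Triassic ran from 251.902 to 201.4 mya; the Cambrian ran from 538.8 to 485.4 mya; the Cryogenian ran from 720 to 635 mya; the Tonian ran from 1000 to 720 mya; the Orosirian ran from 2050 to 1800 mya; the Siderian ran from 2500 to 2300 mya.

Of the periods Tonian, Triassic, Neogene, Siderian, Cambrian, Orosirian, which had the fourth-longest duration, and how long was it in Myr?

Start − end for each: Tonian 1000 − 720 = 280; Triassic 251.902 − 201.4 = 50.502; Neogene 23.03 − 2.58 = 20.45; Siderian 2500 − 2300 = 200; Cambrian 538.8 − 485.4 = 53.4; Orosirian 2050 − 1800 = 250.
Ranking these from longest: Tonian > Orosirian > Siderian > Cambrian > Triassic > Neogene.
Position 4 in that ranking is Cambrian, which lasted 53.4 Myr.

Cambrian, 53.4 million years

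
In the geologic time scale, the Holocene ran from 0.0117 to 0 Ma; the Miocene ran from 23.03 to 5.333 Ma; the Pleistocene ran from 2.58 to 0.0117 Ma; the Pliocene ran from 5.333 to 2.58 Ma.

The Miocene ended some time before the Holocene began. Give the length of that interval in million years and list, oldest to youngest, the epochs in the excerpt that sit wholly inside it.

5.3213 million years; Pliocene, Pleistocene

End of Miocene = 5.333 Ma; start of Holocene = 0.0117 Ma.
Gap = 5.333 − 0.0117 = 5.3213 Myr.
Epochs wholly inside 5.333–0.0117 Ma: Pliocene (5.333–2.58), Pleistocene (2.58–0.0117).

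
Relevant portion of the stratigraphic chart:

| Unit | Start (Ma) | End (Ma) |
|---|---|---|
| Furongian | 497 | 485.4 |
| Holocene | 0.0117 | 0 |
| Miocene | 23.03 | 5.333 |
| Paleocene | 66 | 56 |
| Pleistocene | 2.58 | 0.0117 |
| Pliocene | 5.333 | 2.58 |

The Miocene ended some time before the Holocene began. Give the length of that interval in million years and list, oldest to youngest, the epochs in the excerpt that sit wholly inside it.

End of Miocene = 5.333 Ma; start of Holocene = 0.0117 Ma.
Gap = 5.333 − 0.0117 = 5.3213 Myr.
Epochs wholly inside 5.333–0.0117 Ma: Pliocene (5.333–2.58), Pleistocene (2.58–0.0117).

5.3213 million years; Pliocene, Pleistocene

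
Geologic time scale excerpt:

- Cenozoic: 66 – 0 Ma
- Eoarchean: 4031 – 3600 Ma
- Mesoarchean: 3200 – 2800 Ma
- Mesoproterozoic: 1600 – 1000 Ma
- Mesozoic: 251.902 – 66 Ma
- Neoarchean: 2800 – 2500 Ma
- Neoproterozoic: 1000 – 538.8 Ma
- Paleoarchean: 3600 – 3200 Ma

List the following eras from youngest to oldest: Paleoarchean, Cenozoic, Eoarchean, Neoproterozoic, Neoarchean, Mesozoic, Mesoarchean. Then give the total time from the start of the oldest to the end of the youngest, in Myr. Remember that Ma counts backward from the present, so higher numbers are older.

Start ages (Ma): Eoarchean 4031, Paleoarchean 3600, Mesoarchean 3200, Neoarchean 2800, Neoproterozoic 1000, Mesozoic 251.902, Cenozoic 66.
Ordered youngest to oldest: Cenozoic, Mesozoic, Neoproterozoic, Neoarchean, Mesoarchean, Paleoarchean, Eoarchean.
Span = 4031 − 0 = 4031 Myr.

Cenozoic → Mesozoic → Neoproterozoic → Neoarchean → Mesoarchean → Paleoarchean → Eoarchean; total span 4031 Myr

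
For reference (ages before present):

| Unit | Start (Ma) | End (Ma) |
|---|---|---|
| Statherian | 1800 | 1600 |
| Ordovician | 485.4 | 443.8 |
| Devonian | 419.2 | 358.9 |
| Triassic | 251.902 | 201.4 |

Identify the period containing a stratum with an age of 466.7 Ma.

Ordovician

466.7 Ma lies between 485.4 and 443.8 Ma, so it falls in the Ordovician.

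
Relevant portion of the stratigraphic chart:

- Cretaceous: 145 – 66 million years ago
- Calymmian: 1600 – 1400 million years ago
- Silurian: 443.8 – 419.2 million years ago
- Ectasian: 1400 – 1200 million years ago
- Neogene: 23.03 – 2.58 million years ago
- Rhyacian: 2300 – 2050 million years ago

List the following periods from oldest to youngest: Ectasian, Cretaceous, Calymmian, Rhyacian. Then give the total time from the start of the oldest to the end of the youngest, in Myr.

From the excerpt: Ectasian 1400–1200; Cretaceous 145–66; Calymmian 1600–1400; Rhyacian 2300–2050 (Ma).
Larger Ma is earlier, so the oldest is Rhyacian and the youngest is Cretaceous; oldest to youngest: Rhyacian, Calymmian, Ectasian, Cretaceous.
Oldest start 2300 minus youngest end 66 gives 2234 Myr overall.

Rhyacian, Calymmian, Ectasian, Cretaceous; total span 2234 Myr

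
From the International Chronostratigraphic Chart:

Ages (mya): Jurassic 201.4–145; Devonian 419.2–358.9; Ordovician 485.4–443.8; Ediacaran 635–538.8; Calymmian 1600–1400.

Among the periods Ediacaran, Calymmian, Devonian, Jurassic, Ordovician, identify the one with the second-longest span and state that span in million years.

Start − end for each: Ediacaran 635 − 538.8 = 96.2; Calymmian 1600 − 1400 = 200; Devonian 419.2 − 358.9 = 60.3; Jurassic 201.4 − 145 = 56.4; Ordovician 485.4 − 443.8 = 41.6.
Ranking these from longest: Calymmian > Ediacaran > Devonian > Jurassic > Ordovician.
Position 2 in that ranking is Ediacaran, which lasted 96.2 Myr.

Ediacaran, 96.2 million years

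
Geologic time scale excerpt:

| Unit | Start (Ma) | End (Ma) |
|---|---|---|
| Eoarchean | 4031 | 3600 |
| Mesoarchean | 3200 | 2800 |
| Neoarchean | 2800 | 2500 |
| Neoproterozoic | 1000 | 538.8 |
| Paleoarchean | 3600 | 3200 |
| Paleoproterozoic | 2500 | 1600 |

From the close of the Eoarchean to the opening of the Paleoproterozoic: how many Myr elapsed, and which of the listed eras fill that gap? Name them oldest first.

The Eoarchean closes at 3600 Ma and the Paleoproterozoic opens at 2500 Ma, so the interval is 3600 − 2500 = 1100 Myr.
An era fits inside if it starts at or after 3600 Ma and ends at or before 2500 Ma; oldest first that gives Paleoarchean, Mesoarchean, Neoarchean.

1100 million years; Paleoarchean, Mesoarchean, Neoarchean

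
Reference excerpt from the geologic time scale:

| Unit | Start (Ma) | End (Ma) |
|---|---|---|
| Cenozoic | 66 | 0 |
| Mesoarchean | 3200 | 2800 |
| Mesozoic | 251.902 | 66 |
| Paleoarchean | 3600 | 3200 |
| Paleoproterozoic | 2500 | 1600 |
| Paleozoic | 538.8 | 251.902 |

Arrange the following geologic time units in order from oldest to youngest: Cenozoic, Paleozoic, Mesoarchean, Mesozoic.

Read off each span (Ma): Cenozoic 66–0; Paleozoic 538.8–251.902; Mesoarchean 3200–2800; Mesozoic 251.902–66.
Larger Ma is older, so oldest→youngest is Mesoarchean, Paleozoic, Mesozoic, Cenozoic.

Mesoarchean, then Paleozoic, then Mesozoic, then Cenozoic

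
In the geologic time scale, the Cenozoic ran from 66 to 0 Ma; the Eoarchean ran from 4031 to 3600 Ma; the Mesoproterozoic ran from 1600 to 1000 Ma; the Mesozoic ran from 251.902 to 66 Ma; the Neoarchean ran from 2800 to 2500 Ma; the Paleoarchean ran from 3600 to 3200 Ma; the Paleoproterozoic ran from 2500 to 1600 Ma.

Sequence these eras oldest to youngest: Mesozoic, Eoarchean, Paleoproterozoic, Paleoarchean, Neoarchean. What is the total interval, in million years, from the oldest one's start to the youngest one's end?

Start ages (Ma): Eoarchean 4031, Paleoarchean 3600, Neoarchean 2800, Paleoproterozoic 2500, Mesozoic 251.902.
Ordered oldest to youngest: Eoarchean, Paleoarchean, Neoarchean, Paleoproterozoic, Mesozoic.
Span = 4031 − 66 = 3965 Myr.

Eoarchean → Paleoarchean → Neoarchean → Paleoproterozoic → Mesozoic; total span 3965 Myr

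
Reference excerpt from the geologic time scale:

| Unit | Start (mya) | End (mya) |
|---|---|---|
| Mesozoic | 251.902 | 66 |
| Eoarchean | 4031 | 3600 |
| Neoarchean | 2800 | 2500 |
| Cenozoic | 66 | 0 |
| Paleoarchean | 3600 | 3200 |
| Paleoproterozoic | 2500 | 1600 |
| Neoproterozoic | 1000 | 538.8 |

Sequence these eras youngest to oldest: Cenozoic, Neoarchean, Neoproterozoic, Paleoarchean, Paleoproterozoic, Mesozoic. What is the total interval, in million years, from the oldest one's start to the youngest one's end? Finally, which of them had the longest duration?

Cenozoic → Mesozoic → Neoproterozoic → Paleoproterozoic → Neoarchean → Paleoarchean; total span 3600 Myr; longest is Paleoproterozoic

From the excerpt: Cenozoic 66–0; Neoarchean 2800–2500; Neoproterozoic 1000–538.8; Paleoarchean 3600–3200; Paleoproterozoic 2500–1600; Mesozoic 251.902–66 (Ma).
Larger Ma is earlier, so the oldest is Paleoarchean and the youngest is Cenozoic; youngest to oldest: Cenozoic, Mesozoic, Neoproterozoic, Paleoproterozoic, Neoarchean, Paleoarchean.
Oldest start 3600 minus youngest end 0 gives 3600 Myr overall.
Individual lengths (start − end): Cenozoic 66; Paleoarchean 400; Neoproterozoic 461.2; Paleoproterozoic 900; Mesozoic 185.902; Neoarchean 300. The largest is Paleoproterozoic at 900 Myr.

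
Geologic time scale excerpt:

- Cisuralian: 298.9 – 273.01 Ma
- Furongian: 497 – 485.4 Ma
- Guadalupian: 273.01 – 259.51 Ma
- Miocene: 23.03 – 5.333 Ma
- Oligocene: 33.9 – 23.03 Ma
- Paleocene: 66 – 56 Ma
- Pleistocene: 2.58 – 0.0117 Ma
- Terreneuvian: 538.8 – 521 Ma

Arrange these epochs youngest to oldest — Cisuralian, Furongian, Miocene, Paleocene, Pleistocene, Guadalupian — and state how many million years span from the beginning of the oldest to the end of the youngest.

Pleistocene → Miocene → Paleocene → Guadalupian → Cisuralian → Furongian; total span 496.9883 Myr

Start ages (Ma): Furongian 497, Cisuralian 298.9, Guadalupian 273.01, Paleocene 66, Miocene 23.03, Pleistocene 2.58.
Ordered youngest to oldest: Pleistocene, Miocene, Paleocene, Guadalupian, Cisuralian, Furongian.
Span = 497 − 0.0117 = 496.9883 Myr.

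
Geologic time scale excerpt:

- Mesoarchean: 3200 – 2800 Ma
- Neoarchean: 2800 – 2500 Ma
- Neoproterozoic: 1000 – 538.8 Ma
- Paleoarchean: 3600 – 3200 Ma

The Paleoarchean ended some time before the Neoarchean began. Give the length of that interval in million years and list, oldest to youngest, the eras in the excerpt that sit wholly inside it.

400 million years; Mesoarchean

The Paleoarchean closes at 3200 Ma and the Neoarchean opens at 2800 Ma, so the interval is 3200 − 2800 = 400 Myr.
An era fits inside if it starts at or after 3200 Ma and ends at or before 2800 Ma; oldest first that gives Mesoarchean.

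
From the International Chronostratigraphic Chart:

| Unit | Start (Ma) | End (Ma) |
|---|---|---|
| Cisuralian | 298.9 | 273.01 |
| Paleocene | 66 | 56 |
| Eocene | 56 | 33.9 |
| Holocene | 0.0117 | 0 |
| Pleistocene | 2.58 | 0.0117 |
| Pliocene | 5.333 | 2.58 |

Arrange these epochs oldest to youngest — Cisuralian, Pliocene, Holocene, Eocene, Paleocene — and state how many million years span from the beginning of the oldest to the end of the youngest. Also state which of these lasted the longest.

Cisuralian, Paleocene, Eocene, Pliocene, Holocene; total span 298.9 Myr; longest is Cisuralian

From the excerpt: Cisuralian 298.9–273.01; Pliocene 5.333–2.58; Holocene 0.0117–0; Eocene 56–33.9; Paleocene 66–56 (Ma).
Larger Ma is earlier, so the oldest is Cisuralian and the youngest is Holocene; oldest to youngest: Cisuralian, Paleocene, Eocene, Pliocene, Holocene.
Oldest start 298.9 minus youngest end 0 gives 298.9 Myr overall.
Individual lengths (start − end): Cisuralian 25.89; Pliocene 2.753; Holocene 0.0117; Eocene 22.1; Paleocene 10. The largest is Cisuralian at 25.89 Myr.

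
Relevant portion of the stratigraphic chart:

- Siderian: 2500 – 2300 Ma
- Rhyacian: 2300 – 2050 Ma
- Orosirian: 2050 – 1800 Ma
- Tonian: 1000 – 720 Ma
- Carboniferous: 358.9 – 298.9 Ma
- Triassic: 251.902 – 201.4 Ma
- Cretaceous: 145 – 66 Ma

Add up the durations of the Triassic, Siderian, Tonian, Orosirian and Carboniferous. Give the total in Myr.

840.502 million years

Each duration: Triassic = 50.502; Siderian = 200; Tonian = 280; Orosirian = 250; Carboniferous = 60.
Sum: 50.502 + 200 + 280 + 250 + 60 = 840.502 Myr.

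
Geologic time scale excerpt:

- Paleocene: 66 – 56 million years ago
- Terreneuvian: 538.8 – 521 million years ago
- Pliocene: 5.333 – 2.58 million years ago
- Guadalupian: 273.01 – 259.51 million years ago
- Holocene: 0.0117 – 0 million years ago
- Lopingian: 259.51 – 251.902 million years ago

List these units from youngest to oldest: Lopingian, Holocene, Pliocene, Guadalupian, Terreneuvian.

Holocene → Pliocene → Lopingian → Guadalupian → Terreneuvian

Sorting by start age (ascending Ma, since larger Ma = older): Holocene start 0.0117, Pliocene start 5.333, Lopingian start 259.51, Guadalupian start 273.01, Terreneuvian start 538.8.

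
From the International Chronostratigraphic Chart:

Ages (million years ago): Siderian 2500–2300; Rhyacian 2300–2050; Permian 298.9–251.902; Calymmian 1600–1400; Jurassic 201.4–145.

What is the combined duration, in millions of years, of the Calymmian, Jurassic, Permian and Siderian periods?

Duration is start − end for each: (1600 − 1400) + (201.4 − 145) + (298.9 − 251.902) + (2500 − 2300).
That is 200 + 56.4 + 46.998 + 200, which totals 503.398 million years.

503.398 million years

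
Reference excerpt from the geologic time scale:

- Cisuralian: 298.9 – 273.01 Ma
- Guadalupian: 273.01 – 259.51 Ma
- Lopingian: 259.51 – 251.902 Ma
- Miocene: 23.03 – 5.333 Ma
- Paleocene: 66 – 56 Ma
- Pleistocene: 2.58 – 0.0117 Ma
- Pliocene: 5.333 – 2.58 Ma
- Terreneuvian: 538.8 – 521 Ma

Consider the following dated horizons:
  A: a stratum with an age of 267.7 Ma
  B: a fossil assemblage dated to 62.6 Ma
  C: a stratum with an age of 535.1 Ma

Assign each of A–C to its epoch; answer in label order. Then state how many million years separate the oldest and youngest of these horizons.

A — Guadalupian; B — Paleocene; C — Terreneuvian; span 472.5 million years

Match each age against the start–end ranges in the excerpt: A = 267.7 Ma → Guadalupian (273.01–259.51); B = 62.6 Ma → Paleocene (66–56); C = 535.1 Ma → Terreneuvian (538.8–521).
The largest age is 535.1 Ma and the smallest is 62.6 Ma; their difference is 472.5 Myr.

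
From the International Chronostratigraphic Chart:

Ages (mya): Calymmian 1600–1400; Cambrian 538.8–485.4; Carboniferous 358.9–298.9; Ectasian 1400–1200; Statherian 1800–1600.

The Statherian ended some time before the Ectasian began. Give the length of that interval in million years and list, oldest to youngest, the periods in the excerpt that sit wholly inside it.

200 million years; Calymmian

The Statherian closes at 1600 Ma and the Ectasian opens at 1400 Ma, so the interval is 1600 − 1400 = 200 Myr.
A period fits inside if it starts at or after 1600 Ma and ends at or before 1400 Ma; oldest first that gives Calymmian.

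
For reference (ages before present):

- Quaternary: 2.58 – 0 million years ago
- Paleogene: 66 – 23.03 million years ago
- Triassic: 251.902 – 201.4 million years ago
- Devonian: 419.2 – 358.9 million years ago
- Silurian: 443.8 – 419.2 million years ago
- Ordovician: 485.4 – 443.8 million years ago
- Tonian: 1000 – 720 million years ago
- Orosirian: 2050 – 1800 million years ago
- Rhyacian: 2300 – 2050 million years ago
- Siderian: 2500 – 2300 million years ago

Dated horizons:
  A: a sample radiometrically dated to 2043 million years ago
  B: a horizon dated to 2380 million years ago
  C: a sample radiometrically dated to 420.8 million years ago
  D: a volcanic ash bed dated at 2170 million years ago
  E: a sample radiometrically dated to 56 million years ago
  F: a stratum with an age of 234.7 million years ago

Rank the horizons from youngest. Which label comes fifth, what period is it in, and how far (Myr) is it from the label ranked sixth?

Sorted youngest-first by Ma: E (56), F (234.7), C (420.8), A (2043), D (2170), B (2380).
The fifth youngest is D at 2170 Ma, which lies in 2300–2050 Ma: the Rhyacian.
The sixth youngest is B at 2380 Ma; separation = |2170 − 2380| = 210 Myr.

D, in the Rhyacian; 210 million years to B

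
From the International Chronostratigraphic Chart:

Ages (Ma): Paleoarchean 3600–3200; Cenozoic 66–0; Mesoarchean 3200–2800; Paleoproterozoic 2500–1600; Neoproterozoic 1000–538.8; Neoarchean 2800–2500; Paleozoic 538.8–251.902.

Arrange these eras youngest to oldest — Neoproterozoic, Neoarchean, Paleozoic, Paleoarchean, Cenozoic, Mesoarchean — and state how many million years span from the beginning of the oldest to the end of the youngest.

Start ages (Ma): Paleoarchean 3600, Mesoarchean 3200, Neoarchean 2800, Neoproterozoic 1000, Paleozoic 538.8, Cenozoic 66.
Ordered youngest to oldest: Cenozoic, Paleozoic, Neoproterozoic, Neoarchean, Mesoarchean, Paleoarchean.
Span = 3600 − 0 = 3600 Myr.

Cenozoic, Paleozoic, Neoproterozoic, Neoarchean, Mesoarchean, Paleoarchean; total span 3600 Myr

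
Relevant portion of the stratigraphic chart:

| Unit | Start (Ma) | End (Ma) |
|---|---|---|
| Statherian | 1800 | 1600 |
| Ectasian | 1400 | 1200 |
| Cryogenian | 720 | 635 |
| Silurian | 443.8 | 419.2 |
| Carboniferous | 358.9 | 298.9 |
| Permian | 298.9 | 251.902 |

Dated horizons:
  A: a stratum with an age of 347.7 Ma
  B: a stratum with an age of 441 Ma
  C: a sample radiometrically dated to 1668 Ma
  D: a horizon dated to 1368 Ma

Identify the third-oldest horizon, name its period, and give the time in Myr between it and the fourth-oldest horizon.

B, in the Silurian; 93.3 million years to A

Larger Ma means older, so oldest first: C 1668 > D 1368 > B 441 > A 347.7.
Counting 3 along gives B (441 Ma); the excerpt puts that inside the Silurian, 443.8–419.2 Ma.
Next in line is A (347.7 Ma), and 441 − 347.7 = 93.3 Myr.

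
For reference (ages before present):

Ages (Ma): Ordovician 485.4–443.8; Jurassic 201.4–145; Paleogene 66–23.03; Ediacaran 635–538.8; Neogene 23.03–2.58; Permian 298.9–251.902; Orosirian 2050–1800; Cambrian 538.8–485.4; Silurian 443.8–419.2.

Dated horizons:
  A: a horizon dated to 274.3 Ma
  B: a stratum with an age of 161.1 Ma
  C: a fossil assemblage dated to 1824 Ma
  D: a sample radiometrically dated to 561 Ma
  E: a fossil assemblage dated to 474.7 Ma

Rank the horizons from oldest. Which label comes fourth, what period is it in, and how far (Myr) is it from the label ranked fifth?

Larger Ma means older, so oldest first: C 1824 > D 561 > E 474.7 > A 274.3 > B 161.1.
Counting 4 along gives A (274.3 Ma); the excerpt puts that inside the Permian, 298.9–251.902 Ma.
Next in line is B (161.1 Ma), and 274.3 − 161.1 = 113.2 Myr.

A, in the Permian; 113.2 million years to B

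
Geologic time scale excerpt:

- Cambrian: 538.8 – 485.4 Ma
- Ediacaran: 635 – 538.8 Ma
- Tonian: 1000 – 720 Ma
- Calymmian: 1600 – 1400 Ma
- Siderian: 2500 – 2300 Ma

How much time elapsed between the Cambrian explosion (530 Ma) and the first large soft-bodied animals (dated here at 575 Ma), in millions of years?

45 million years

575 − 530 = 45 million years.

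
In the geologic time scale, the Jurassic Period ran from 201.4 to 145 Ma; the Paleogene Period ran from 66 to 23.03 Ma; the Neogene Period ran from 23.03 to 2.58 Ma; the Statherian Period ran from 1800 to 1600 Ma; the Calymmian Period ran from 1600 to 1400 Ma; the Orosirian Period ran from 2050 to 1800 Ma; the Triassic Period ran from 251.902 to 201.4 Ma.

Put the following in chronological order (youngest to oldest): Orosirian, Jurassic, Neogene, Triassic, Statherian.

The oldest of these is Orosirian (starts 2050 Ma) and the youngest is Neogene (ends 2.58 Ma).
In between, by decreasing start age: Statherian (1800), Triassic (251.902), Jurassic (201.4).
Listing youngest first means reversing that sequence.

Neogene, then Jurassic, then Triassic, then Statherian, then Orosirian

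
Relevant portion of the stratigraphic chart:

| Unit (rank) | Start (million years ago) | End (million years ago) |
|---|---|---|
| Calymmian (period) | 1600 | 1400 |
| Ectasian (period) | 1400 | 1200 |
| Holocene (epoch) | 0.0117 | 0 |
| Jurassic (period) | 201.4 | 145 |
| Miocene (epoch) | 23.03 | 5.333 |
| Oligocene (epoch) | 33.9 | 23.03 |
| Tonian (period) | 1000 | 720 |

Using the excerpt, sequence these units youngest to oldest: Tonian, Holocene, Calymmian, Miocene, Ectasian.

Holocene, Miocene, Tonian, Ectasian, Calymmian

The oldest of these is Calymmian (starts 1600 Ma) and the youngest is Holocene (ends 0 Ma).
In between, by decreasing start age: Ectasian (1400), Tonian (1000), Miocene (23.03).
Listing youngest first means reversing that sequence.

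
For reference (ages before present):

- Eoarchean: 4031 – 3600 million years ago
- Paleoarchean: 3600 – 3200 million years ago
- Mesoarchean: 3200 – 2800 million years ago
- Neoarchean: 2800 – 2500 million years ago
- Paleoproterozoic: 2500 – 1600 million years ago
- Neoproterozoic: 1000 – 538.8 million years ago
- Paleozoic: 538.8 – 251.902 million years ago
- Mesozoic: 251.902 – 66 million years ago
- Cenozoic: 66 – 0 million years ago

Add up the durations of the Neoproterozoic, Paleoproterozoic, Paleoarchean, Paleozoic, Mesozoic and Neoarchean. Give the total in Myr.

2534 million years

Each duration: Neoproterozoic = 461.2; Paleoproterozoic = 900; Paleoarchean = 400; Paleozoic = 286.898; Mesozoic = 185.902; Neoarchean = 300.
Sum: 461.2 + 900 + 400 + 286.898 + 185.902 + 300 = 2534 Myr.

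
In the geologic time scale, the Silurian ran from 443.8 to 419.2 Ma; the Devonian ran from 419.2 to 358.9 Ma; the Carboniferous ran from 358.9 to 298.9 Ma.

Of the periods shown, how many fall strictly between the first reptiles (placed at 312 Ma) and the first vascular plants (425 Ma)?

The older date is 425 Ma and the younger is 312 Ma.
Periods with start < 425 and end > 312 Ma: Devonian (419.2–358.9).
That is 1 complete period.

1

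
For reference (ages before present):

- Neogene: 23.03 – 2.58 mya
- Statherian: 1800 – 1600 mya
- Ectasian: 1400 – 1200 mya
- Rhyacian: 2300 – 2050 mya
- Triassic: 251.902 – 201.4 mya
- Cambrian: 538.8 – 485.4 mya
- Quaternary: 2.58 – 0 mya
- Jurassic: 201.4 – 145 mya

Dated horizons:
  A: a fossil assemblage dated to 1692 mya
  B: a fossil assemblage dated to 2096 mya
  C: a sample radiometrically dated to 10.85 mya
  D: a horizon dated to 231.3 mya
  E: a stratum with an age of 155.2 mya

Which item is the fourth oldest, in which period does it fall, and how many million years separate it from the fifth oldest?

Larger Ma means older, so oldest first: B 2096 > A 1692 > D 231.3 > E 155.2 > C 10.85.
Counting 4 along gives E (155.2 Ma); the excerpt puts that inside the Jurassic, 201.4–145 Ma.
Next in line is C (10.85 Ma), and 155.2 − 10.85 = 144.35 Myr.

E, in the Jurassic; 144.35 million years to C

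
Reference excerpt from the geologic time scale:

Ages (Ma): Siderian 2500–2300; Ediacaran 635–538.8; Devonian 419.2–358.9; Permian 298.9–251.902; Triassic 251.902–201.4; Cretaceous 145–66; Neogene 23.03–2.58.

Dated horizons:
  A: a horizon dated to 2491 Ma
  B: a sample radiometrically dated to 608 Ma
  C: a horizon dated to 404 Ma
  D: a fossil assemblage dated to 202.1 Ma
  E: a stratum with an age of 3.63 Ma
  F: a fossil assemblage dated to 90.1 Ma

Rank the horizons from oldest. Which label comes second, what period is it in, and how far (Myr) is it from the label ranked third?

B, in the Ediacaran; 204 million years to C

Sorted oldest-first by Ma: A (2491), B (608), C (404), D (202.1), F (90.1), E (3.63).
The second oldest is B at 608 Ma, which lies in 635–538.8 Ma: the Ediacaran.
The third oldest is C at 404 Ma; separation = |608 − 404| = 204 Myr.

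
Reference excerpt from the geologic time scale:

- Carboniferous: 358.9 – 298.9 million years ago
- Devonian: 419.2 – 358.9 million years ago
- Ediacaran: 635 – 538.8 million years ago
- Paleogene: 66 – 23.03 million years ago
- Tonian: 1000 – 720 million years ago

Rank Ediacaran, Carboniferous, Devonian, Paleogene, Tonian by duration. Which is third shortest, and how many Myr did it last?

Devonian, 60.3 million years

Durations: Ediacaran 96.2; Carboniferous 60; Devonian 60.3; Paleogene 42.97; Tonian 280 Myr.
Sorted shortest-first: Paleogene (42.97), Carboniferous (60), Devonian (60.3), Ediacaran (96.2), Tonian (280).
The third shortest is Devonian at 60.3 Myr.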